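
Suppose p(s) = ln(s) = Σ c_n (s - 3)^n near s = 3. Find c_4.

Compute the successive derivatives at the expansion point and divide by k!.
[(s - 3)^0] = ln(3);  [(s - 3)^1] = 1/3;  [(s - 3)^2] = -1/18;  [(s - 3)^3] = 1/81;  [(s - 3)^4] = -1/324.
So c_4 = p^(4)(3)/4! = -1/324.

-1/324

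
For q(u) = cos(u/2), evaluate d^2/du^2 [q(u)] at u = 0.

The coefficient of u^2 in the expansion is -1/8, so q′′(0) = 2! * (-1/8) = -1/4.

-1/4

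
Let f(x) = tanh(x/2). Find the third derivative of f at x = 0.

Apply the Taylor formula c_k = f^(k)(a)/k!.
From the series, [x^3] f = -1/24; multiply by 3! = 6 to get -1/4.

-1/4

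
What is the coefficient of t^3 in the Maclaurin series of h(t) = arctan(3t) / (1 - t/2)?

Write out both Maclaurin series and multiply, keeping only the needed powers.

-33/4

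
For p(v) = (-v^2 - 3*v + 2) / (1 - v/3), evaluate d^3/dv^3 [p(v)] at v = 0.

Distribute the polynomial across the series and collect like powers.
From the series, [v^3] p = -16/27; multiply by 3! = 6 to get -32/9.

-32/9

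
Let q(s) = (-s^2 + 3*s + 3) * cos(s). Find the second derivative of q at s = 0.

Distribute the polynomial across the series and collect like powers.
The coefficient of s^2 in the expansion is -5/2, so q′′(0) = 2! * (-5/2) = -5.

-5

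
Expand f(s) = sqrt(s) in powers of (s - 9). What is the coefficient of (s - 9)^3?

f(9) = 3
f′(9) = 1/6
f′′(9) = -1/108
f′′′(9) = 1/648
The Taylor polynomial is Σ f^(k)(9)/k! · (s - 9)^k.

1/3888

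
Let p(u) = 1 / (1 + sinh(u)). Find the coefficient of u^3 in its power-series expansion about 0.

-7/6

Use the geometric series for the reciprocal, then substitute.
[u^0] = 1;  [u^1] = -1;  [u^2] = 1;  [u^3] = -7/6.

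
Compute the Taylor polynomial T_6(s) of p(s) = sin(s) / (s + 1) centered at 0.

-101*s^6/120 + 101*s^5/120 - 5*s^4/6 + 5*s^3/6 - s^2 + s

Multiply the numerator's expansion by the denominator's geometric series.
p(0) = 0
p′(0) = 1
p′′(0) = -2
p′′′(0) = 5
p^(4)(0) = -20
p^(5)(0) = 101
p^(6)(0) = -606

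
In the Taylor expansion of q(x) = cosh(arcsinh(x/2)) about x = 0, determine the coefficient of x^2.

1/8

Substitute the inner expansion into the outer series and collect powers.
[x^0] = 1;  [x^1] = 0;  [x^2] = 1/8.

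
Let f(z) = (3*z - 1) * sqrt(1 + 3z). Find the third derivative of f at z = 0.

-243/8

Shift and add copies of the series according to the polynomial's terms.
The coefficient of z^3 in the expansion is -81/16, so f′′′(0) = 3! * (-81/16) = -243/8.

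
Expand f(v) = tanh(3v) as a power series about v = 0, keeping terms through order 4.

-9*v^3 + 3*v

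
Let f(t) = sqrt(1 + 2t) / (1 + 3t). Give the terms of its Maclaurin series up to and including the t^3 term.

Take the Cauchy product of the two expansions.
f(0) = 1
f′(0) = -2
f′′(0) = 11
f′′′(0) = -96

-16*t^3 + 11*t^2/2 - 2*t + 1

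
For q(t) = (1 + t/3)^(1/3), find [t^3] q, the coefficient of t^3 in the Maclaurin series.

5/2187

Compute the successive derivatives at the expansion point and divide by k!.
q(0) = 1
q′(0) = 1/9
q′′(0) = -2/81
q′′′(0) = 10/729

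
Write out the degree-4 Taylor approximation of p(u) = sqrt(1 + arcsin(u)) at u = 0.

Let u equal the inner series; expand the outer function in u and truncate.
p(0) = 1
p′(0) = 1/2
p′′(0) = -1/4
p′′′(0) = 7/8
p^(4)(0) = -31/16

-31*u^4/384 + 7*u^3/48 - u^2/8 + u/2 + 1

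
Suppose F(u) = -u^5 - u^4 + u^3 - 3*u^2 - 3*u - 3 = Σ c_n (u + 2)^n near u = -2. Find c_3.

F(-2) = -1
F′(-2) = -27
F′′(-2) = 94
F′′′(-2) = -186
So c_3 = F′′′(-2)/3! = -31.

-31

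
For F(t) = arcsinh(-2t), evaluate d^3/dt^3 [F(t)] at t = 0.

8

The coefficient of t^3 in the expansion is 4/3, so F′′′(0) = 3! * (4/3) = 8.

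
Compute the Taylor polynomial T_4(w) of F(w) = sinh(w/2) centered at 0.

w^3/48 + w/2

F(0) = 0
F′(0) = 1/2
F′′(0) = 0
F′′′(0) = 1/8
F^(4)(0) = 0
Dividing each by k! gives the coefficients c_0, ..., c_4.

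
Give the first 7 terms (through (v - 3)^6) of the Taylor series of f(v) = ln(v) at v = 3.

-(v - 3)^6/4374 + (v - 3)^5/1215 - (v - 3)^4/324 + (v - 3)^3/81 - (v - 3)^2/18 + (v - 3)/3 + ln(3)

Differentiate repeatedly and evaluate at the center.
[(v - 3)^0] = ln(3);  [(v - 3)^1] = 1/3;  [(v - 3)^2] = -1/18;  [(v - 3)^3] = 1/81;  [(v - 3)^4] = -1/324;  [(v - 3)^5] = 1/1215;  [(v - 3)^6] = -1/4374.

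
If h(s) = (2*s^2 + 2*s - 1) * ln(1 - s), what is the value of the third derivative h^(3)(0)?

Shift and add copies of the series according to the polynomial's terms.
From the series, [s^3] h = -8/3; multiply by 3! = 6 to get -16.

-16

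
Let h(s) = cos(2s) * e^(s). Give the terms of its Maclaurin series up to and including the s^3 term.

-11*s^3/6 - 3*s^2/2 + s + 1

Write out both Maclaurin series and multiply, keeping only the needed powers.
h(0) = 1
h′(0) = 1
h′′(0) = -3
h′′′(0) = -11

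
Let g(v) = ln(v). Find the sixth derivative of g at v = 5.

-24/3125

Use the known series and substitute for the argument.
The coefficient of (v - 5)^6 in the expansion is -1/93750, so g^(6)(5) = 6! * (-1/93750) = -24/3125.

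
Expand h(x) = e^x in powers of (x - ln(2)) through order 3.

(x - ln(2))^3/3 + (x - ln(2))^2 + 2*(x - ln(2)) + 2

Apply the Taylor formula c_k = f^(k)(a)/k!.
h(ln(2)) = 2
h′(ln(2)) = 2
h′′(ln(2)) = 2
h′′′(ln(2)) = 2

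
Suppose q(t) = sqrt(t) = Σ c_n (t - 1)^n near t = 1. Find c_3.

1/16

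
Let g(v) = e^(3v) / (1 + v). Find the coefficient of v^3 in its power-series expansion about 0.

Multiply the two series term by term and collect like powers.
[v^0] = 1;  [v^1] = 2;  [v^2] = 5/2;  [v^3] = 2.
So c_3 = g′′′(0)/3! = 2.

2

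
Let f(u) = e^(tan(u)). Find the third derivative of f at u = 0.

3

Plug the Maclaurin series of the inner function into that of the outer and collect terms.
The coefficient of u^3 in the expansion is 1/2, so f′′′(0) = 3! * (1/2) = 3.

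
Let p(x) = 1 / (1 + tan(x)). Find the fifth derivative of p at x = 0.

Expand as Σ (-1)^k u^k with u equal to the inner function's series.
The coefficient of x^5 in the expansion is -32/15, so p^(5)(0) = 5! * (-32/15) = -256.

-256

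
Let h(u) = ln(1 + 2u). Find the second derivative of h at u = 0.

-4

From the series, [u^2] h = -2; multiply by 2! = 2 to get -4.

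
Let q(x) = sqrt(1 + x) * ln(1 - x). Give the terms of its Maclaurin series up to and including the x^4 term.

Take the Cauchy product of the two expansions.

-5*x^4/12 - 11*x^3/24 - x^2 - x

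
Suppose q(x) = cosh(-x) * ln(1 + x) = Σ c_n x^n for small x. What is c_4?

-1/2

Expand each factor separately, then convolve coefficients.
[x^0] = 0;  [x^1] = 1;  [x^2] = -1/2;  [x^3] = 5/6;  [x^4] = -1/2.
So c_4 = q^(4)(0)/4! = -1/2.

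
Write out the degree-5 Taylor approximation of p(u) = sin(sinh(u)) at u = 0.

-u^5/15 + u

Compose series: expand the inner function first, then feed it into the outer expansion.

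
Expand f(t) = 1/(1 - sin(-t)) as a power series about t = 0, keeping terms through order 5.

Let u equal the inner series; expand the outer function in u and truncate.

-61*t^5/120 + 2*t^4/3 - 5*t^3/6 + t^2 - t + 1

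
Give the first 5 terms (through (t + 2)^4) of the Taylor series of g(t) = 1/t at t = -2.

g(-2) = -1/2
g′(-2) = -1/4
g′′(-2) = -1/4
g′′′(-2) = -3/8
g^(4)(-2) = -3/4
Then c_k = g^(k)(-2)/k! gives each Taylor coefficient.

-(t + 2)^4/32 - (t + 2)^3/16 - (t + 2)^2/8 - (t + 2)/4 - 1/2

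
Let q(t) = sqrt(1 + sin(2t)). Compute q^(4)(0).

1

Substitute the inner expansion into the outer series and collect powers.
The coefficient of t^4 in the expansion is 1/24, so q^(4)(0) = 4! * (1/24) = 1.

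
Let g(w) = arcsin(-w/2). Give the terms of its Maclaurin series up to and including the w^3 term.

g(0) = 0
g′(0) = -1/2
g′′(0) = 0
g′′′(0) = -1/8

-w^3/48 - w/2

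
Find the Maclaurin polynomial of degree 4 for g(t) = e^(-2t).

g(0) = 1
g′(0) = -2
g′′(0) = 4
g′′′(0) = -8
g^(4)(0) = 16

2*t^4/3 - 4*t^3/3 + 2*t^2 - 2*t + 1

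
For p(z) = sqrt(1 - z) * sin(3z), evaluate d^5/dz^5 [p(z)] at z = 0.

4743/16

Expand each factor separately, then convolve coefficients.
The coefficient of z^5 in the expansion is 1581/640, so p^(5)(0) = 5! * (1581/640) = 4743/16.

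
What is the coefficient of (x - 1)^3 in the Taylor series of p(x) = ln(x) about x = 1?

Compute the successive derivatives at the expansion point and divide by k!.

1/3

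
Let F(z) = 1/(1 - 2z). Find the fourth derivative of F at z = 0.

384

Differentiate repeatedly and evaluate at the center.
From the series, [z^4] F = 16; multiply by 4! = 24 to get 384.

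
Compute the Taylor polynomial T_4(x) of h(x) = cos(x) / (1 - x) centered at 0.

13*x^4/24 + x^3/2 + x^2/2 + x + 1

Use 1/(1 - r) = Σ r^k on the denominator, then take the Cauchy product.
[x^0] = 1;  [x^1] = 1;  [x^2] = 1/2;  [x^3] = 1/2;  [x^4] = 13/24.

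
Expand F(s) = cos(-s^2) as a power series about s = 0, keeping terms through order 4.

F(0) = 1
F′(0) = 0
F′′(0) = 0
F′′′(0) = 0
F^(4)(0) = -12
Dividing each by k! gives the coefficients c_0, ..., c_4.

1 - s^4/2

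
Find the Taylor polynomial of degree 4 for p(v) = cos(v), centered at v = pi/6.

sqrt(3)*(v - pi/6)^4/48 + (v - pi/6)^3/12 - sqrt(3)*(v - pi/6)^2/4 - (v - pi/6)/2 + sqrt(3)/2

p(pi/6) = sqrt(3)/2
p′(pi/6) = -1/2
p′′(pi/6) = -sqrt(3)/2
p′′′(pi/6) = 1/2
p^(4)(pi/6) = sqrt(3)/2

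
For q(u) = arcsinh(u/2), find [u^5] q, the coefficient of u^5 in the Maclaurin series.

Use the known series and substitute for the argument.
q(0) = 0
q′(0) = 1/2
q′′(0) = 0
q′′′(0) = -1/8
q^(4)(0) = 0
q^(5)(0) = 9/32
So c_5 = q^(5)(0)/5! = 3/1280.

3/1280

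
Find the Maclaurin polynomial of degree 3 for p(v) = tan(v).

Apply the Taylor formula c_k = f^(k)(a)/k!.
p(0) = 0
p′(0) = 1
p′′(0) = 0
p′′′(0) = 2
Then c_k = p^(k)(0)/k! gives each Taylor coefficient.

v^3/3 + v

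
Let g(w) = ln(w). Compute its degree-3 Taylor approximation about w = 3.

g(3) = ln(3)
g′(3) = 1/3
g′′(3) = -1/9
g′′′(3) = 2/27
Then c_k = g^(k)(3)/k! gives each Taylor coefficient.

(w - 3)^3/81 - (w - 3)^2/18 + (w - 3)/3 + ln(3)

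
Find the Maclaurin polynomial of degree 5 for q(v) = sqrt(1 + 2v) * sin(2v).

Write out both Maclaurin series and multiply, keeping only the needed powers.
q(0) = 0
q′(0) = 2
q′′(0) = 4
q′′′(0) = -14
q^(4)(0) = -8
q^(5)(0) = -38
The Taylor polynomial is Σ q^(k)(0)/k! · v^k.

-19*v^5/60 - v^4/3 - 7*v^3/3 + 2*v^2 + 2*v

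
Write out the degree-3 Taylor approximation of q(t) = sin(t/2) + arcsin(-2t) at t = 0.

Expand each term separately and add.
q(0) = 0
q′(0) = -3/2
q′′(0) = 0
q′′′(0) = -65/8

-65*t^3/48 - 3*t/2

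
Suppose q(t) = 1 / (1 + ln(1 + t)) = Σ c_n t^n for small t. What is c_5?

Expand as Σ (-1)^k u^k with u equal to the inner function's series.
[t^0] = 1;  [t^1] = -1;  [t^2] = 3/2;  [t^3] = -7/3;  [t^4] = 11/3;  [t^5] = -347/60.

-347/60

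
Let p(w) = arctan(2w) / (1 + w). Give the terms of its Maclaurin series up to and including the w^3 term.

-2*w^3/3 - 2*w^2 + 2*w

Take the Cauchy product of the two expansions.
[w^0] = 0;  [w^1] = 2;  [w^2] = -2;  [w^3] = -2/3.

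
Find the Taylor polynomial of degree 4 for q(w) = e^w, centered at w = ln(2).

(w - ln(2))^4/12 + (w - ln(2))^3/3 + (w - ln(2))^2 + 2*(w - ln(2)) + 2

Use the known series and substitute for the argument.
[(w - ln(2))^0] = 2;  [(w - ln(2))^1] = 2;  [(w - ln(2))^2] = 1;  [(w - ln(2))^3] = 1/3;  [(w - ln(2))^4] = 1/12.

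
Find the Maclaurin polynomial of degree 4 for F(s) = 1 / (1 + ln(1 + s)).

Write 1/(1+u) = 1 - u + u^2 - u^3 + ... and substitute the series for u.
F(0) = 1
F′(0) = -1
F′′(0) = 3
F′′′(0) = -14
F^(4)(0) = 88

11*s^4/3 - 7*s^3/3 + 3*s^2/2 - s + 1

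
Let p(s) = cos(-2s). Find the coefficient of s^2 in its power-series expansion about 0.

-2

p(0) = 1
p′(0) = 0
p′′(0) = -4
Dividing each by k! gives the coefficients c_0, ..., c_2.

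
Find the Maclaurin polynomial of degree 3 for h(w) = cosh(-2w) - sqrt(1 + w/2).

Expand each term separately and add.
h(0) = 0
h′(0) = -1/4
h′′(0) = 65/16
h′′′(0) = -3/64
Dividing each by k! gives the coefficients c_0, ..., c_3.

-w^3/128 + 65*w^2/32 - w/4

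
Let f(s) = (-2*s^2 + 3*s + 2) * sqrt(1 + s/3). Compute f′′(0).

-55/18

Multiply each power in the prefactor through the base expansion.
The coefficient of s^2 in the expansion is -55/36, so f′′(0) = 2! * (-55/36) = -55/18.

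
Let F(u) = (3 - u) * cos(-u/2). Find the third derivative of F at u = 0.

3/4

Multiply each power in the prefactor through the base expansion.
From the series, [u^3] F = 1/8; multiply by 3! = 6 to get 3/4.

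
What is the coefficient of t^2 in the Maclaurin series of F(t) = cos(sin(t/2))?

Substitute the inner expansion into the outer series and collect powers.
[t^0] = 1;  [t^1] = 0;  [t^2] = -1/8.

-1/8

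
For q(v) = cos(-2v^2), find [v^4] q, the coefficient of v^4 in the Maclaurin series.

[v^0] = 1;  [v^1] = 0;  [v^2] = 0;  [v^3] = 0;  [v^4] = -2.
So c_4 = q^(4)(0)/4! = -2.

-2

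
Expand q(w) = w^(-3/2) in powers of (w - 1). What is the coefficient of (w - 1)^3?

-35/16

q(1) = 1
q′(1) = -3/2
q′′(1) = 15/4
q′′′(1) = -105/8
So c_3 = q′′′(1)/3! = -35/16.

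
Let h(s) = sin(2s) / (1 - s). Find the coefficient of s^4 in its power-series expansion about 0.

Expand each factor separately, then convolve coefficients.
So c_4 = h^(4)(0)/4! = 2/3.

2/3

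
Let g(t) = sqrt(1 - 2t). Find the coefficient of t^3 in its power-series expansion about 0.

-1/2

[t^0] = 1;  [t^1] = -1;  [t^2] = -1/2;  [t^3] = -1/2.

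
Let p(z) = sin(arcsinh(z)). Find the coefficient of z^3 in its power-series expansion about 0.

Plug the Maclaurin series of the inner function into that of the outer and collect terms.
[z^0] = 0;  [z^1] = 1;  [z^2] = 0;  [z^3] = -1/3.
So c_3 = p′′′(0)/3! = -1/3.

-1/3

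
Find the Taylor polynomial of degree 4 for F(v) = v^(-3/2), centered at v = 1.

315*(v - 1)^4/128 - 35*(v - 1)^3/16 + 15*(v - 1)^2/8 - 3*(v - 1)/2 + 1

F(1) = 1
F′(1) = -3/2
F′′(1) = 15/4
F′′′(1) = -105/8
F^(4)(1) = 945/16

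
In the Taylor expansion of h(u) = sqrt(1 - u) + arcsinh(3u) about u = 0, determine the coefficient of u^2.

Add the two expansions coefficient-wise.
h(0) = 1
h′(0) = 5/2
h′′(0) = -1/4
So c_2 = h′′(0)/2! = -1/8.

-1/8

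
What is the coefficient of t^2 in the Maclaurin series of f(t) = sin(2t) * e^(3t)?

Take the Cauchy product of the two expansions.
f(0) = 0
f′(0) = 2
f′′(0) = 12
The Taylor polynomial is Σ f^(k)(0)/k! · t^k.

6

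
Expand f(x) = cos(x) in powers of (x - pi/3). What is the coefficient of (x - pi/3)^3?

sqrt(3)/12

Compute the successive derivatives at the expansion point and divide by k!.
f(pi/3) = 1/2
f′(pi/3) = -sqrt(3)/2
f′′(pi/3) = -1/2
f′′′(pi/3) = sqrt(3)/2
So c_3 = f′′′(pi/3)/3! = sqrt(3)/12.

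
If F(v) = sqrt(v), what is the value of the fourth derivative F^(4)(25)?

Compute the successive derivatives at the expansion point and divide by k!.
The coefficient of (v - 25)^4 in the expansion is -1/2000000, so F^(4)(25) = 4! * (-1/2000000) = -3/250000.

-3/250000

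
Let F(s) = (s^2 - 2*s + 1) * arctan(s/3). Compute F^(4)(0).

Shift and add copies of the series according to the polynomial's terms.
The coefficient of s^4 in the expansion is 2/81, so F^(4)(0) = 4! * (2/81) = 16/27.

16/27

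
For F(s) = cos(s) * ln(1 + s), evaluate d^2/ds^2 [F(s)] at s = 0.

-1

Write out both Maclaurin series and multiply, keeping only the needed powers.
From the series, [s^2] F = -1/2; multiply by 2! = 2 to get -1.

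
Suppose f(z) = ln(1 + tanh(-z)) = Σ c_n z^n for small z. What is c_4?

Plug the Maclaurin series of the inner function into that of the outer and collect terms.
f(0) = 0
f′(0) = -1
f′′(0) = -1
f′′′(0) = 0
f^(4)(0) = 2
So c_4 = f^(4)(0)/4! = 1/12.

1/12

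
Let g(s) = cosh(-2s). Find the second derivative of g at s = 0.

4

The coefficient of s^2 in the expansion is 2, so g′′(0) = 2! * (2) = 4.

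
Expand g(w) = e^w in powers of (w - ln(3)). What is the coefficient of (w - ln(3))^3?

Use the known series and substitute for the argument.
g(ln(3)) = 3
g′(ln(3)) = 3
g′′(ln(3)) = 3
g′′′(ln(3)) = 3
So c_3 = g′′′(ln(3))/3! = 1/2.

1/2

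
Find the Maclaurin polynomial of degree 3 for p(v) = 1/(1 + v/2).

-v^3/8 + v^2/4 - v/2 + 1

p(0) = 1
p′(0) = -1/2
p′′(0) = 1/2
p′′′(0) = -3/4
Dividing each by k! gives the coefficients c_0, ..., c_3.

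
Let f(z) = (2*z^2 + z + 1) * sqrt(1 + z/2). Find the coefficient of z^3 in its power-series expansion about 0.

Multiply each power in the prefactor through the base expansion.
f(0) = 1
f′(0) = 5/4
f′′(0) = 71/16
f′′′(0) = 183/64

61/128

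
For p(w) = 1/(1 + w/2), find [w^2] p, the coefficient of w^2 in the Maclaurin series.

1/4

p(0) = 1
p′(0) = -1/2
p′′(0) = 1/2
So c_2 = p′′(0)/2! = 1/4.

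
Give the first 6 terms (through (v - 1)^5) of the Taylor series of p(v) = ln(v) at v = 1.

Use the known series and substitute for the argument.
p(1) = 0
p′(1) = 1
p′′(1) = -1
p′′′(1) = 2
p^(4)(1) = -6
p^(5)(1) = 24
Dividing each by k! gives the coefficients c_0, ..., c_5.

(v - 1)^5/5 - (v - 1)^4/4 + (v - 1)^3/3 - (v - 1)^2/2 + (v - 1)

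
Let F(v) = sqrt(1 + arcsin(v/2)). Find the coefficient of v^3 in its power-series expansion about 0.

Substitute the inner expansion into the outer series and collect powers.
So c_3 = F′′′(0)/3! = 7/384.

7/384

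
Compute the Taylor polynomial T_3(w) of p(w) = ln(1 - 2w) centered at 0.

Differentiate repeatedly and evaluate at the center.
p(0) = 0
p′(0) = -2
p′′(0) = -4
p′′′(0) = -16
Dividing each by k! gives the coefficients c_0, ..., c_3.

-8*w^3/3 - 2*w^2 - 2*w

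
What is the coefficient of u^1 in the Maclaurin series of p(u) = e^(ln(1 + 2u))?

2

Compose series: expand the inner function first, then feed it into the outer expansion.
p(0) = 1
p′(0) = 2
So c_1 = p′(0)/1! = 2.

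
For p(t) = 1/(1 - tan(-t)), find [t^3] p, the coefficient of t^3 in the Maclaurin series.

-4/3

Plug the Maclaurin series of the inner function into that of the outer and collect terms.
p(0) = 1
p′(0) = -1
p′′(0) = 2
p′′′(0) = -8
So c_3 = p′′′(0)/3! = -4/3.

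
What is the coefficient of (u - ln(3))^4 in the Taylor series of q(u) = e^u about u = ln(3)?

Compute the successive derivatives at the expansion point and divide by k!.
q(ln(3)) = 3
q′(ln(3)) = 3
q′′(ln(3)) = 3
q′′′(ln(3)) = 3
q^(4)(ln(3)) = 3
So c_4 = q^(4)(ln(3))/4! = 1/8.

1/8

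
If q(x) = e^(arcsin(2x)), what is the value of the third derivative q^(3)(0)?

Plug the Maclaurin series of the inner function into that of the outer and collect terms.
The coefficient of x^3 in the expansion is 8/3, so q′′′(0) = 3! * (8/3) = 16.

16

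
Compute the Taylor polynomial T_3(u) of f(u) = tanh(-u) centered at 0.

u^3/3 - u

Apply the Taylor formula c_k = f^(k)(a)/k!.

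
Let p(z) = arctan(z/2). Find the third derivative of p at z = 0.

-1/4

Compute the successive derivatives at the expansion point and divide by k!.
The coefficient of z^3 in the expansion is -1/24, so p′′′(0) = 3! * (-1/24) = -1/4.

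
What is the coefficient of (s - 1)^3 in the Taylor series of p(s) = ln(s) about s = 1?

p(1) = 0
p′(1) = 1
p′′(1) = -1
p′′′(1) = 2

1/3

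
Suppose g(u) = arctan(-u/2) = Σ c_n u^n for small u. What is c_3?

c_3 = g′′′(0)/3! = 1/24.

1/24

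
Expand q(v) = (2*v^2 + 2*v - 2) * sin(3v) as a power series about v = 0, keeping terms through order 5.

Multiply each power in the prefactor through the base expansion.
q(0) = 0
q′(0) = -6
q′′(0) = 12
q′′′(0) = 90
q^(4)(0) = -216
q^(5)(0) = -1566

-261*v^5/20 - 9*v^4 + 15*v^3 + 6*v^2 - 6*v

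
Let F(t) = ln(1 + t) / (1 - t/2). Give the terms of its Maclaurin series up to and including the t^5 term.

19*t^5/120 - t^4/12 + t^3/3 + t

Expand each factor separately, then convolve coefficients.
F(0) = 0
F′(0) = 1
F′′(0) = 0
F′′′(0) = 2
F^(4)(0) = -2
F^(5)(0) = 19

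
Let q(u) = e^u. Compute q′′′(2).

From the series, [(u - 2)^3] q = e^(2)/6; multiply by 3! = 6 to get e^(2).

e^(2)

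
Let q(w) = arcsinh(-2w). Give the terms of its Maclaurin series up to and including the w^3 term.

q(0) = 0
q′(0) = -2
q′′(0) = 0
q′′′(0) = 8
The Taylor polynomial is Σ q^(k)(0)/k! · w^k.

4*w^3/3 - 2*w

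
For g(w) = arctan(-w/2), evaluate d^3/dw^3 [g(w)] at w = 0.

1/4

From the series, [w^3] g = 1/24; multiply by 3! = 6 to get 1/4.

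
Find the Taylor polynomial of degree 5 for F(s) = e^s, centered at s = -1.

(s + 1)^5*e^(-1)/120 + (s + 1)^4*e^(-1)/24 + (s + 1)^3*e^(-1)/6 + (s + 1)^2*e^(-1)/2 + (s + 1)*e^(-1) + e^(-1)

F(-1) = e^(-1)
F′(-1) = e^(-1)
F′′(-1) = e^(-1)
F′′′(-1) = e^(-1)
F^(4)(-1) = e^(-1)
F^(5)(-1) = e^(-1)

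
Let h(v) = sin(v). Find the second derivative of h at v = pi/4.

Compute the successive derivatives at the expansion point and divide by k!.
The coefficient of (v - pi/4)^2 in the expansion is -sqrt(2)/4, so h′′(pi/4) = 2! * (-sqrt(2)/4) = -sqrt(2)/2.

-sqrt(2)/2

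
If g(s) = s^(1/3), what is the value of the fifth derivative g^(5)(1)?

Compute the successive derivatives at the expansion point and divide by k!.
The coefficient of (s - 1)^5 in the expansion is 22/729, so g^(5)(1) = 5! * (22/729) = 880/243.

880/243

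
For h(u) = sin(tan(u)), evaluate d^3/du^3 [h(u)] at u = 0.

1

Let u equal the inner series; expand the outer function in u and truncate.
The coefficient of u^3 in the expansion is 1/6, so h′′′(0) = 3! * (1/6) = 1.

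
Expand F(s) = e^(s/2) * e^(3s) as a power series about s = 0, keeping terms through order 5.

Write out both Maclaurin series and multiply, keeping only the needed powers.
F(0) = 1
F′(0) = 7/2
F′′(0) = 49/4
F′′′(0) = 343/8
F^(4)(0) = 2401/16
F^(5)(0) = 16807/32
Then c_k = F^(k)(0)/k! gives each Taylor coefficient.

16807*s^5/3840 + 2401*s^4/384 + 343*s^3/48 + 49*s^2/8 + 7*s/2 + 1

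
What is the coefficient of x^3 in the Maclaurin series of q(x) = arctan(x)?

-1/3

Compute the successive derivatives at the expansion point and divide by k!.
q(0) = 0
q′(0) = 1
q′′(0) = 0
q′′′(0) = -2
Then c_k = q^(k)(0)/k! gives each Taylor coefficient.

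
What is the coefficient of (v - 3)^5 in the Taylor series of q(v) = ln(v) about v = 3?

Apply the Taylor formula c_k = f^(k)(a)/k!.
So c_5 = q^(5)(3)/5! = 1/1215.

1/1215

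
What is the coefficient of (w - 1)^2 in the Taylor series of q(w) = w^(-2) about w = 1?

3

Apply the Taylor formula c_k = f^(k)(a)/k!.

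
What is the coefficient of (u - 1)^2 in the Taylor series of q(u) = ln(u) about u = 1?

-1/2

Compute the successive derivatives at the expansion point and divide by k!.
q(1) = 0
q′(1) = 1
q′′(1) = -1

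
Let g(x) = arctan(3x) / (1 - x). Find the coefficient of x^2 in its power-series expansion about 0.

Take the Cauchy product of the two expansions.
g(0) = 0
g′(0) = 3
g′′(0) = 6
The Taylor polynomial is Σ g^(k)(0)/k! · x^k.

3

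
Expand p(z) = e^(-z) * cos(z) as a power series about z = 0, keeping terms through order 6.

Multiply the two series term by term and collect like powers.
[z^0] = 1;  [z^1] = -1;  [z^2] = 0;  [z^3] = 1/3;  [z^4] = -1/6;  [z^5] = 1/30;  [z^6] = 0.

z^5/30 - z^4/6 + z^3/3 - z + 1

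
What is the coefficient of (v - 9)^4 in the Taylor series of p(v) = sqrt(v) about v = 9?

-5/279936

c_4 = p^(4)(9)/4! = -5/279936.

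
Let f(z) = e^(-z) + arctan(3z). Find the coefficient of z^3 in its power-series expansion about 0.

-55/6

Add the two expansions coefficient-wise.
f(0) = 1
f′(0) = 2
f′′(0) = 1
f′′′(0) = -55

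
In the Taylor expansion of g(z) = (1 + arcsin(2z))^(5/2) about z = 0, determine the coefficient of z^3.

Plug the Maclaurin series of the inner function into that of the outer and collect terms.
[z^0] = 1;  [z^1] = 5;  [z^2] = 15/2;  [z^3] = 35/6.

35/6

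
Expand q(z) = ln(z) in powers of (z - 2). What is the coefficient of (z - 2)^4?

Compute the successive derivatives at the expansion point and divide by k!.
[(z - 2)^0] = ln(2);  [(z - 2)^1] = 1/2;  [(z - 2)^2] = -1/8;  [(z - 2)^3] = 1/24;  [(z - 2)^4] = -1/64.
So c_4 = q^(4)(2)/4! = -1/64.

-1/64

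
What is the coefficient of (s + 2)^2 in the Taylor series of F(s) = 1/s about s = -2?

Differentiate repeatedly and evaluate at the center.
[(s + 2)^0] = -1/2;  [(s + 2)^1] = -1/4;  [(s + 2)^2] = -1/8.

-1/8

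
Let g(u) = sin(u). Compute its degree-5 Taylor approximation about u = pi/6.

g(pi/6) = 1/2
g′(pi/6) = sqrt(3)/2
g′′(pi/6) = -1/2
g′′′(pi/6) = -sqrt(3)/2
g^(4)(pi/6) = 1/2
g^(5)(pi/6) = sqrt(3)/2

sqrt(3)*(u - pi/6)^5/240 + (u - pi/6)^4/48 - sqrt(3)*(u - pi/6)^3/12 - (u - pi/6)^2/4 + sqrt(3)*(u - pi/6)/2 + 1/2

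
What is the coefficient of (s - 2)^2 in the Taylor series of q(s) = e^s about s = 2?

Compute the successive derivatives at the expansion point and divide by k!.
q(2) = e^(2)
q′(2) = e^(2)
q′′(2) = e^(2)
Dividing each by k! gives the coefficients c_0, ..., c_2.

e^(2)/2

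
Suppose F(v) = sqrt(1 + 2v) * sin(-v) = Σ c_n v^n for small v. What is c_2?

-1

Write out both Maclaurin series and multiply, keeping only the needed powers.
[v^0] = 0;  [v^1] = -1;  [v^2] = -1.
So c_2 = F′′(0)/2! = -1.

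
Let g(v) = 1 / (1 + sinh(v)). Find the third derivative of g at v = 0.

Write 1/(1+u) = 1 - u + u^2 - u^3 + ... and substitute the series for u.
The coefficient of v^3 in the expansion is -7/6, so g′′′(0) = 3! * (-7/6) = -7.

-7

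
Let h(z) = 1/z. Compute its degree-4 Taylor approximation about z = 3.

(z - 3)^4/243 - (z - 3)^3/81 + (z - 3)^2/27 - (z - 3)/9 + 1/3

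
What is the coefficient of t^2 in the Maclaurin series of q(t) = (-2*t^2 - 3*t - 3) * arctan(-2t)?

6

Distribute the polynomial across the series and collect like powers.
q(0) = 0
q′(0) = 6
q′′(0) = 12
Dividing each by k! gives the coefficients c_0, ..., c_2.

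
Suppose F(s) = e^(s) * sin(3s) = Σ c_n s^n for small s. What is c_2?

Write out both Maclaurin series and multiply, keeping only the needed powers.
[s^0] = 0;  [s^1] = 3;  [s^2] = 3.
So c_2 = F′′(0)/2! = 3.

3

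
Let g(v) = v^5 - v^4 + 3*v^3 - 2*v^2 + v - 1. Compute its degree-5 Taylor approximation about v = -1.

(v + 1)^5 - 6*(v + 1)^4 + 17*(v + 1)^3 - 27*(v + 1)^2 + 23*(v + 1) - 9

g(-1) = -9
g′(-1) = 23
g′′(-1) = -54
g′′′(-1) = 102
g^(4)(-1) = -144
g^(5)(-1) = 120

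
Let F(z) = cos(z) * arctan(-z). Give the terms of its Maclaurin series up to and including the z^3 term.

Expand each factor separately, then convolve coefficients.
[z^0] = 0;  [z^1] = -1;  [z^2] = 0;  [z^3] = 5/6.

5*z^3/6 - z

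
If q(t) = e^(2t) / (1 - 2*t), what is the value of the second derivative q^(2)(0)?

Expand 1/(denominator) as a geometric series and multiply by the numerator's series.
From the series, [t^2] q = 10; multiply by 2! = 2 to get 20.

20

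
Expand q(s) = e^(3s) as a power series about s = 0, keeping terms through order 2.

9*s^2/2 + 3*s + 1

q(0) = 1
q′(0) = 3
q′′(0) = 9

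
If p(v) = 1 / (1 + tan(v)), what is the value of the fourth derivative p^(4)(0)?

40

Write 1/(1+u) = 1 - u + u^2 - u^3 + ... and substitute the series for u.
The coefficient of v^4 in the expansion is 5/3, so p^(4)(0) = 4! * (5/3) = 40.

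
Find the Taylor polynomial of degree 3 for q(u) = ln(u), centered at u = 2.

(u - 2)^3/24 - (u - 2)^2/8 + (u - 2)/2 + ln(2)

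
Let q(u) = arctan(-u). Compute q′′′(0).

2

The coefficient of u^3 in the expansion is 1/3, so q′′′(0) = 3! * (1/3) = 2.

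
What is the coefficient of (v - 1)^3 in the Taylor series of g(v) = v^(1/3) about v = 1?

5/81

c_3 = g′′′(1)/3! = 5/81.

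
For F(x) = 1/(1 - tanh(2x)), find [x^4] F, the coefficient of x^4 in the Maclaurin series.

Substitute the inner expansion into the outer series and collect powers.
So c_4 = F^(4)(0)/4! = 16/3.

16/3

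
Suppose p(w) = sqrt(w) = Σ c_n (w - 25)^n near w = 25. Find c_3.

Apply the Taylor formula c_k = f^(k)(a)/k!.
p(25) = 5
p′(25) = 1/10
p′′(25) = -1/500
p′′′(25) = 3/25000

1/50000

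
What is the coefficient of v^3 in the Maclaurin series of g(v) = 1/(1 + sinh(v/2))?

Compose series: expand the inner function first, then feed it into the outer expansion.
g(0) = 1
g′(0) = -1/2
g′′(0) = 1/2
g′′′(0) = -7/8
So c_3 = g′′′(0)/3! = -7/48.

-7/48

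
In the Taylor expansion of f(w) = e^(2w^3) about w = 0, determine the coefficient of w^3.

2

f(0) = 1
f′(0) = 0
f′′(0) = 0
f′′′(0) = 12
Then c_k = f^(k)(0)/k! gives each Taylor coefficient.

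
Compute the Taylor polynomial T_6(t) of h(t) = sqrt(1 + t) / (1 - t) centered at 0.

1439*t^6/1024 + 365*t^5/256 + 179*t^4/128 + 23*t^3/16 + 11*t^2/8 + 3*t/2 + 1

Multiply the two series term by term and collect like powers.
h(0) = 1
h′(0) = 3/2
h′′(0) = 11/4
h′′′(0) = 69/8
h^(4)(0) = 537/16
h^(5)(0) = 5475/32
h^(6)(0) = 64755/64
Dividing each by k! gives the coefficients c_0, ..., c_6.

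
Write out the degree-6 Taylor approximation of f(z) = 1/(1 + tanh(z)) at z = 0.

2*z^6/45 - 2*z^5/15 + z^4/3 - 2*z^3/3 + z^2 - z + 1

Let u equal the inner series; expand the outer function in u and truncate.
f(0) = 1
f′(0) = -1
f′′(0) = 2
f′′′(0) = -4
f^(4)(0) = 8
f^(5)(0) = -16
f^(6)(0) = 32
Dividing each by k! gives the coefficients c_0, ..., c_6.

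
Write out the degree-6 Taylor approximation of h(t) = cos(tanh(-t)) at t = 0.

Substitute the inner expansion into the outer series and collect powers.
h(0) = 1
h′(0) = 0
h′′(0) = -1
h′′′(0) = 0
h^(4)(0) = 9
h^(5)(0) = 0
h^(6)(0) = -177

-59*t^6/240 + 3*t^4/8 - t^2/2 + 1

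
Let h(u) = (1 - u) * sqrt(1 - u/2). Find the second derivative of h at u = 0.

Multiply each power in the prefactor through the base expansion.
The coefficient of u^2 in the expansion is 7/32, so h′′(0) = 2! * (7/32) = 7/16.

7/16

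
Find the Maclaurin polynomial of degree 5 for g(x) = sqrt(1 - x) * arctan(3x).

Multiply the two series term by term and collect like powers.
g(0) = 0
g′(0) = 3
g′′(0) = -3
g′′′(0) = -225/4
g^(4)(0) = 207/2
g^(5)(0) = 95247/16

31749*x^5/640 + 69*x^4/16 - 75*x^3/8 - 3*x^2/2 + 3*x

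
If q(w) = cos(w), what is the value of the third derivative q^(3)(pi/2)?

The coefficient of (w - pi/2)^3 in the expansion is 1/6, so q′′′(pi/2) = 3! * (1/6) = 1.

1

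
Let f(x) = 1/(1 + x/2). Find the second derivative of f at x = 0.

1/2

The coefficient of x^2 in the expansion is 1/4, so f′′(0) = 2! * (1/4) = 1/2.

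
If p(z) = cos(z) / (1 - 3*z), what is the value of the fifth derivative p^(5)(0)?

Expand 1/(denominator) as a geometric series and multiply by the numerator's series.
The coefficient of z^5 in the expansion is 1837/8, so p^(5)(0) = 5! * (1837/8) = 27555.

27555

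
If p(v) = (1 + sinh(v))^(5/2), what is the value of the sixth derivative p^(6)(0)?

2415/64

Let u equal the inner series; expand the outer function in u and truncate.
From the series, [v^6] p = 161/3072; multiply by 6! = 720 to get 2415/64.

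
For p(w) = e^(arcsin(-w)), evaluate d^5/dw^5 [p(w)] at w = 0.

-20

Plug the Maclaurin series of the inner function into that of the outer and collect terms.
From the series, [w^5] p = -1/6; multiply by 5! = 120 to get -20.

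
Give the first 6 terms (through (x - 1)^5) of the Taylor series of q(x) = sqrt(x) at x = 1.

7*(x - 1)^5/256 - 5*(x - 1)^4/128 + (x - 1)^3/16 - (x - 1)^2/8 + (x - 1)/2 + 1

Use the known series and substitute for the argument.
q(1) = 1
q′(1) = 1/2
q′′(1) = -1/4
q′′′(1) = 3/8
q^(4)(1) = -15/16
q^(5)(1) = 105/32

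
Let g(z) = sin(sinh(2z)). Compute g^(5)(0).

Let u equal the inner series; expand the outer function in u and truncate.
From the series, [z^5] g = -32/15; multiply by 5! = 120 to get -256.

-256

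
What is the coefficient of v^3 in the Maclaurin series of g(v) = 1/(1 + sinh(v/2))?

Let u equal the inner series; expand the outer function in u and truncate.
g(0) = 1
g′(0) = -1/2
g′′(0) = 1/2
g′′′(0) = -7/8
The Taylor polynomial is Σ g^(k)(0)/k! · v^k.

-7/48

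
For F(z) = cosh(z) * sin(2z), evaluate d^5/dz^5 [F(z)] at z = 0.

-38

Expand each factor separately, then convolve coefficients.
From the series, [z^5] F = -19/60; multiply by 5! = 120 to get -38.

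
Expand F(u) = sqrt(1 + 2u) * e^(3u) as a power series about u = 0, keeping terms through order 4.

Expand each factor separately, then convolve coefficients.
F(0) = 1
F′(0) = 4
F′′(0) = 14
F′′′(0) = 48
F^(4)(0) = 156
Then c_k = F^(k)(0)/k! gives each Taylor coefficient.

13*u^4/2 + 8*u^3 + 7*u^2 + 4*u + 1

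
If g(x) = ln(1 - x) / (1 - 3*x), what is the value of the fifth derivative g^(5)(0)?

Use 1/(1 - r) = Σ r^k on the denominator, then take the Cauchy product.
The coefficient of x^5 in the expansion is -1969/20, so g^(5)(0) = 5! * (-1969/20) = -11814.

-11814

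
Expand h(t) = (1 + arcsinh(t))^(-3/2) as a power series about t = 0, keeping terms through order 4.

235*t^4/128 - 31*t^3/16 + 15*t^2/8 - 3*t/2 + 1

Substitute the inner expansion into the outer series and collect powers.
h(0) = 1
h′(0) = -3/2
h′′(0) = 15/4
h′′′(0) = -93/8
h^(4)(0) = 705/16
The Taylor polynomial is Σ h^(k)(0)/k! · t^k.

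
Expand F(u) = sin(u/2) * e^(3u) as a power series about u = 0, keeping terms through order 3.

107*u^3/48 + 3*u^2/2 + u/2

Take the Cauchy product of the two expansions.
F(0) = 0
F′(0) = 1/2
F′′(0) = 3
F′′′(0) = 107/8
The Taylor polynomial is Σ F^(k)(0)/k! · u^k.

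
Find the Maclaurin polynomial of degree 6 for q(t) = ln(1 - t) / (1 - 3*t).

Multiply the numerator's expansion by the denominator's geometric series.

-17731*t^6/60 - 1969*t^5/20 - 131*t^4/4 - 65*t^3/6 - 7*t^2/2 - t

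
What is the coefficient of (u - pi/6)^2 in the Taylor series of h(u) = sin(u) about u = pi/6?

c_2 = h′′(pi/6)/2! = -1/4.

-1/4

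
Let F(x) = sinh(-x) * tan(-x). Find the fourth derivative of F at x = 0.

12

Write out both Maclaurin series and multiply, keeping only the needed powers.
The coefficient of x^4 in the expansion is 1/2, so F^(4)(0) = 4! * (1/2) = 12.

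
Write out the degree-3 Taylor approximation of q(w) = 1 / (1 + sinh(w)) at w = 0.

-7*w^3/6 + w^2 - w + 1

Expand as Σ (-1)^k u^k with u equal to the inner function's series.
q(0) = 1
q′(0) = -1
q′′(0) = 2
q′′′(0) = -7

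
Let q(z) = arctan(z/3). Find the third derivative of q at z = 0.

-2/27

The coefficient of z^3 in the expansion is -1/81, so q′′′(0) = 3! * (-1/81) = -2/27.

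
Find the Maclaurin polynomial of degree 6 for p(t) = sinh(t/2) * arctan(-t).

-215*t^6/2304 + 7*t^4/48 - t^2/2

Write out both Maclaurin series and multiply, keeping only the needed powers.
[t^0] = 0;  [t^1] = 0;  [t^2] = -1/2;  [t^3] = 0;  [t^4] = 7/48;  [t^5] = 0;  [t^6] = -215/2304.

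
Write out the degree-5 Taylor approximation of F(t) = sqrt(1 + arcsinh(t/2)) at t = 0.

Let u equal the inner series; expand the outer function in u and truncate.
F(0) = 1
F′(0) = 1/4
F′′(0) = -1/16
F′′′(0) = -1/64
F^(4)(0) = 1/256
F^(5)(0) = 129/1024

43*t^5/40960 + t^4/6144 - t^3/384 - t^2/32 + t/4 + 1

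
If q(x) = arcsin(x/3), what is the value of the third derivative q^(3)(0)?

1/27

From the series, [x^3] q = 1/162; multiply by 3! = 6 to get 1/27.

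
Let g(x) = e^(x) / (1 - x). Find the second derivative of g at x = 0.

5

Multiply the two series term by term and collect like powers.
The coefficient of x^2 in the expansion is 5/2, so g′′(0) = 2! * (5/2) = 5.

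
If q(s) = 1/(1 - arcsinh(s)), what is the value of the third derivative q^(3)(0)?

5

Compose series: expand the inner function first, then feed it into the outer expansion.
From the series, [s^3] q = 5/6; multiply by 3! = 6 to get 5.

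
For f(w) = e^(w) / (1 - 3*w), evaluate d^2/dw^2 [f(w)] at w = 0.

Multiply the numerator's expansion by the denominator's geometric series.
The coefficient of w^2 in the expansion is 25/2, so f′′(0) = 2! * (25/2) = 25.

25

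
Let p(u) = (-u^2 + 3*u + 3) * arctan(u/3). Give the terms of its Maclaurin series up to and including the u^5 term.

Distribute the polynomial across the series and collect like powers.
p(0) = 0
p′(0) = 1
p′′(0) = 2
p′′′(0) = -20/9
p^(4)(0) = -8/9
p^(5)(0) = 16/9
Dividing each by k! gives the coefficients c_0, ..., c_5.

2*u^5/135 - u^4/27 - 10*u^3/27 + u^2 + u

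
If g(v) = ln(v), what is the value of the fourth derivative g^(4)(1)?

Compute the successive derivatives at the expansion point and divide by k!.
The coefficient of (v - 1)^4 in the expansion is -1/4, so g^(4)(1) = 4! * (-1/4) = -6.

-6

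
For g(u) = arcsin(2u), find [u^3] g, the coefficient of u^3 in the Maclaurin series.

4/3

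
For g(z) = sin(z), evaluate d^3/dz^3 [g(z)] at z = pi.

The coefficient of (z - pi)^3 in the expansion is 1/6, so g′′′(pi) = 3! * (1/6) = 1.

1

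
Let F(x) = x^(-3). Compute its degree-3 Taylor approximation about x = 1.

F(1) = 1
F′(1) = -3
F′′(1) = 12
F′′′(1) = -60
The Taylor polynomial is Σ F^(k)(1)/k! · (x - 1)^k.

-10*(x - 1)^3 + 6*(x - 1)^2 - 3*(x - 1) + 1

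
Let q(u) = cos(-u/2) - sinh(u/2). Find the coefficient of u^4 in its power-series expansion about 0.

1/384

Combine the two series term by term.
q(0) = 1
q′(0) = -1/2
q′′(0) = -1/4
q′′′(0) = -1/8
q^(4)(0) = 1/16
So c_4 = q^(4)(0)/4! = 1/384.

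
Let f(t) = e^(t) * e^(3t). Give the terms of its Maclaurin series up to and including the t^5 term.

128*t^5/15 + 32*t^4/3 + 32*t^3/3 + 8*t^2 + 4*t + 1

Multiply the two series term by term and collect like powers.
f(0) = 1
f′(0) = 4
f′′(0) = 16
f′′′(0) = 64
f^(4)(0) = 256
f^(5)(0) = 1024
Then c_k = f^(k)(0)/k! gives each Taylor coefficient.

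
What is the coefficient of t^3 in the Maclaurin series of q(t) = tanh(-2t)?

q(0) = 0
q′(0) = -2
q′′(0) = 0
q′′′(0) = 16
So c_3 = q′′′(0)/3! = 8/3.

8/3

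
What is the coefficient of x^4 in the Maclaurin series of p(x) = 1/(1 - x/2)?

Differentiate repeatedly and evaluate at the center.
[x^0] = 1;  [x^1] = 1/2;  [x^2] = 1/4;  [x^3] = 1/8;  [x^4] = 1/16.
So c_4 = p^(4)(0)/4! = 1/16.

1/16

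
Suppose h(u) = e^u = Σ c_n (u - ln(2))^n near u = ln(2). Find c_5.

Compute the successive derivatives at the expansion point and divide by k!.
h(ln(2)) = 2
h′(ln(2)) = 2
h′′(ln(2)) = 2
h′′′(ln(2)) = 2
h^(4)(ln(2)) = 2
h^(5)(ln(2)) = 2
Dividing each by k! gives the coefficients c_0, ..., c_5.

1/60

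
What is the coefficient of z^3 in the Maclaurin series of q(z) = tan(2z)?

Use the known series and substitute for the argument.
q(0) = 0
q′(0) = 2
q′′(0) = 0
q′′′(0) = 16

8/3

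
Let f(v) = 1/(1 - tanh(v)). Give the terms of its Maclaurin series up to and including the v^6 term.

Plug the Maclaurin series of the inner function into that of the outer and collect terms.

2*v^6/45 + 2*v^5/15 + v^4/3 + 2*v^3/3 + v^2 + v + 1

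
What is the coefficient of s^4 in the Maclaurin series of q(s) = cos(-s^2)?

-1/2

Use the known series and substitute for the argument.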